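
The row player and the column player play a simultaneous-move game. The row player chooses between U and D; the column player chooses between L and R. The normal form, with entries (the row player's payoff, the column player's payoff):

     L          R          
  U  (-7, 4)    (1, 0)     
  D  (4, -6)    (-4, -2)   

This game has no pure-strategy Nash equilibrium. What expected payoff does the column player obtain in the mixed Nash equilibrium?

-1

In a mixed equilibrium the column player is indifferent between L and R; this condition fixes p.
  the column player's expected payoff from L: p·4 + (1−p)·(-6) = 10p - 6
  the column player's expected payoff from R: p·0 + (1−p)·(-2) = 2p - 2
  10p - 6 = 2p - 2  ⇒  8p = 4  ⇒  p = 1/2.
At equilibrium the column player is indifferent across columns, so the column player's payoff equals the payoff from L: (1/2)·4 + (1/2)·(-6) = -1.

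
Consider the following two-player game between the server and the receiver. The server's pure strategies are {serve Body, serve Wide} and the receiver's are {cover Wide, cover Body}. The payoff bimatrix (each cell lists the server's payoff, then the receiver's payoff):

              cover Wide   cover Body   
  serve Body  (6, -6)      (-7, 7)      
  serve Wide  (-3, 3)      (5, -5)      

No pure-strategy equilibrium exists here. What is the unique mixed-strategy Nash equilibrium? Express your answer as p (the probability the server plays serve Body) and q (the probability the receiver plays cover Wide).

The server's mix must leave the receiver indifferent between cover Wide and cover Body.
  the receiver's expected payoff from cover Wide: p·(-6) + (1−p)·3 = -9p + 3
  the receiver's expected payoff from cover Body: p·7 + (1−p)·(-5) = 12p - 5
  -9p + 3 = 12p - 5  ⇒  -21p = -8  ⇒  p = 8/21.
In a mixed equilibrium the server is indifferent between serve Body and serve Wide; this condition fixes q.
  the server's payoff to serve Body: q·6 + (1−q)·(-7) = 13q - 7
  the server's payoff to serve Wide: q·(-3) + (1−q)·5 = -8q + 5
  13q - 7 = -8q + 5  ⇒  21q = 12  ⇒  q = 4/7.

p = 8/21, q = 4/7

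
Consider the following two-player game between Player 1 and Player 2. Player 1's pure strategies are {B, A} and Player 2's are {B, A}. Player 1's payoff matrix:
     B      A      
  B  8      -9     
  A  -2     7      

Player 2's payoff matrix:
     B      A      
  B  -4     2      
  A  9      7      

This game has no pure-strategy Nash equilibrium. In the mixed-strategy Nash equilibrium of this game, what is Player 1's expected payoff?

Player 2's mix must leave Player 1 indifferent between B and A.
  Player 1's payoff from B: q·8 + (1−q)·(-9) = 17q - 9
  Player 1's payoff from A: q·(-2) + (1−q)·7 = -9q + 7
  17q - 9 = -9q + 7  ⇒  26q = 16  ⇒  q = 8/13.
At equilibrium Player 1 is indifferent across rows, so Player 1's payoff equals the payoff from B: (8/13)·8 + (5/13)·(-9) = 19/13.

19/13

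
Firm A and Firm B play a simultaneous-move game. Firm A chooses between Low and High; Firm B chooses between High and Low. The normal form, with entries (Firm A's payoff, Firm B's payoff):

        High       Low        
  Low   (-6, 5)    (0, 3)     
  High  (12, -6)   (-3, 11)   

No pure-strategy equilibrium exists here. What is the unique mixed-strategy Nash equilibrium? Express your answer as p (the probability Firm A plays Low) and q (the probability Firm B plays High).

p = 17/19, q = 1/7

For Firm B to be willing to mix, Firm B must be indifferent between High and Low, which pins down Firm A's mix.
  Firm B's payoff from High: p·5 + (1−p)·(-6) = 11p - 6
  Firm B's payoff from Low: p·3 + (1−p)·11 = -8p + 11
  11p - 6 = -8p + 11  ⇒  19p = 17  ⇒  p = 17/19.
For Firm A to be willing to mix, Firm A must be indifferent between Low and High, which pins down Firm B's mix.
  Firm A's payoff from Low: q·(-6) + (1−q)·0 = -6q
  Firm A's payoff from High: q·12 + (1−q)·(-3) = 15q - 3
  -6q = 15q - 3  ⇒  -21q = -3  ⇒  q = 1/7.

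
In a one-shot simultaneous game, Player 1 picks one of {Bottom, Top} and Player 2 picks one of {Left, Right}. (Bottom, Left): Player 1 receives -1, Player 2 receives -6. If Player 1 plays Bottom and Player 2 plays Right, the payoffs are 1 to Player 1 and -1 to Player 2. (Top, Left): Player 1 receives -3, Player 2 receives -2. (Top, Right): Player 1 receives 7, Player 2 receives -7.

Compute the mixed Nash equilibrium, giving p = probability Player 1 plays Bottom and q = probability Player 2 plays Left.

p = 1/2, q = 3/4

Player 1's mix must leave Player 2 indifferent between Left and Right.
  Player 2's payoff from Left: p·(-6) + (1−p)·(-2) = -4p - 2
  Player 2's payoff from Right: p·(-1) + (1−p)·(-7) = 6p - 7
  -4p - 2 = 6p - 7  ⇒  -10p = -5  ⇒  p = 1/2.
For Player 1 to be willing to mix, Player 1 must be indifferent between Bottom and Top, which pins down Player 2's mix.
  Player 1's payoff to Bottom: q·(-1) + (1−q)·1 = -2q + 1
  Player 1's payoff to Top: q·(-3) + (1−q)·7 = -10q + 7
  -2q + 1 = -10q + 7  ⇒  8q = 6  ⇒  q = 3/4.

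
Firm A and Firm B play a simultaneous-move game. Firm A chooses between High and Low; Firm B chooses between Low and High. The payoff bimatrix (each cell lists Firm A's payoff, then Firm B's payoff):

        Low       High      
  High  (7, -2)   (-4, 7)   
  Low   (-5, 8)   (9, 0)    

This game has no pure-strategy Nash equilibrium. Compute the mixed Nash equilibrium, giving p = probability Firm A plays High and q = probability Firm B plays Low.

Firm B's indifference between Low and High determines Firm A's mixing probability p:
  Firm B's payoff from Low: p·(-2) + (1−p)·8 = -10p + 8
  Firm B's payoff from High: p·7 + (1−p)·0 = 7p
  -10p + 8 = 7p  ⇒  -17p = -8  ⇒  p = 8/17.
For Firm A to be willing to mix, Firm A must be indifferent between High and Low, which pins down Firm B's mix.
  Firm A's expected payoff from High: q·7 + (1−q)·(-4) = 11q - 4
  Firm A's expected payoff from Low: q·(-5) + (1−q)·9 = -14q + 9
  11q - 4 = -14q + 9  ⇒  25q = 13  ⇒  q = 13/25.

p = 8/17, q = 13/25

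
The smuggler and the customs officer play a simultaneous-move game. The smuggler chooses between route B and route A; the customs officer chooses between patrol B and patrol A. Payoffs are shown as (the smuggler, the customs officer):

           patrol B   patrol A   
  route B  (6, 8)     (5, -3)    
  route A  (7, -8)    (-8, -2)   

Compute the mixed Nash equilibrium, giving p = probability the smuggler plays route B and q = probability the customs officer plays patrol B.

For the customs officer to be willing to mix, the customs officer must be indifferent between patrol B and patrol A, which pins down the smuggler's mix.
  the customs officer's payoff from patrol B: p·8 + (1−p)·(-8) = 16p - 8
  the customs officer's payoff from patrol A: p·(-3) + (1−p)·(-2) = -p - 2
  16p - 8 = -p - 2  ⇒  17p = 6  ⇒  p = 6/17.
For the smuggler to be willing to mix, the smuggler must be indifferent between route B and route A, which pins down the customs officer's mix.
  the smuggler's payoff to route B: q·6 + (1−q)·5 = q + 5
  the smuggler's payoff to route A: q·7 + (1−q)·(-8) = 15q - 8
  q + 5 = 15q - 8  ⇒  -14q = -13  ⇒  q = 13/14.

p = 6/17, q = 13/14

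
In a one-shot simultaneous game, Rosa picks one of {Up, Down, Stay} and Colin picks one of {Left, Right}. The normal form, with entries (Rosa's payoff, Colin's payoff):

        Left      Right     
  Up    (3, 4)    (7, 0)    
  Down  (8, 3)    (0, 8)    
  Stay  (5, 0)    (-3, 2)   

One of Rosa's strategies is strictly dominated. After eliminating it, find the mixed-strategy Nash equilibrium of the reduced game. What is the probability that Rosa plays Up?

Rosa's strategy Stay is strictly dominated by Down: 8 > 5 and 0 > -3. Eliminate Stay.
Rosa's mix must leave Colin indifferent between Left and Right.
  Colin's expected payoff from Left: p·4 + (1−p)·3 = p + 3
  Colin's expected payoff from Right: p·0 + (1−p)·8 = -8p + 8
  p + 3 = -8p + 8  ⇒  9p = 5  ⇒  p = 5/9.

p = 5/9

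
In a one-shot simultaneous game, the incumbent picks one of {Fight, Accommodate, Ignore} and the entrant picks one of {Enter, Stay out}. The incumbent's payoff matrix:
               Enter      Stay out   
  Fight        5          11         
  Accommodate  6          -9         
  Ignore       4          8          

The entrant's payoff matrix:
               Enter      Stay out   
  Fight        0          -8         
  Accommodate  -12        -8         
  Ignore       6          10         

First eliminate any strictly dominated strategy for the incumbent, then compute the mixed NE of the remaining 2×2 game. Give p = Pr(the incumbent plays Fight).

p = 1/3

The incumbent's strategy Ignore is strictly dominated by Fight: 5 > 4 and 11 > 8. Eliminate Ignore.
The incumbent's mix must leave the entrant indifferent between Enter and Stay out.
  the entrant's payoff from Enter: p·0 + (1−p)·(-12) = 12p - 12
  the entrant's payoff from Stay out: p·(-8) + (1−p)·(-8) = -8
  12p - 12 = -8  ⇒  12p = 4  ⇒  p = 1/3.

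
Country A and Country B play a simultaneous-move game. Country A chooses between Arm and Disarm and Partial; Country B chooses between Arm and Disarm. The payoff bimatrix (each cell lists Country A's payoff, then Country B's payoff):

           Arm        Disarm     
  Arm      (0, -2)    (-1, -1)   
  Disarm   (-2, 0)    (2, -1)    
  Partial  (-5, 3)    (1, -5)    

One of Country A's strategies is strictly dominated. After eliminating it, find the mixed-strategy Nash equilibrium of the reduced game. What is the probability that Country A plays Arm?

Country A's strategy Partial is strictly dominated by Disarm: -2 > -5 and 2 > 1. Eliminate Partial.
In a mixed equilibrium Country B is indifferent between Arm and Disarm; this condition fixes p.
  Country B's payoff from Arm: p·(-2) + (1−p)·0 = -2p
  Country B's payoff from Disarm: p·(-1) + (1−p)·(-1) = -1
  -2p = -1  ⇒  -2p = -1  ⇒  p = 1/2.

p = 1/2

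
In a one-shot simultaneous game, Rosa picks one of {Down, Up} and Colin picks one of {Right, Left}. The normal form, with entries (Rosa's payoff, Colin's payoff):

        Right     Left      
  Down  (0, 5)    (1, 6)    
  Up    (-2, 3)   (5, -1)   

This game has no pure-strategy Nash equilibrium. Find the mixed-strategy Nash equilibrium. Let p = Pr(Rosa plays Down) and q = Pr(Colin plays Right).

p = 4/5, q = 2/3

Colin's indifference between Right and Left determines Rosa's mixing probability p:
  Colin's payoff from Right: p·5 + (1−p)·3 = 2p + 3
  Colin's payoff from Left: p·6 + (1−p)·(-1) = 7p - 1
  2p + 3 = 7p - 1  ⇒  -5p = -4  ⇒  p = 4/5.
In a mixed equilibrium Rosa is indifferent between Down and Up; this condition fixes q.
  Rosa's payoff from Down: q·0 + (1−q)·1 = -q + 1
  Rosa's payoff from Up: q·(-2) + (1−q)·5 = -7q + 5
  -q + 1 = -7q + 5  ⇒  6q = 4  ⇒  q = 2/3.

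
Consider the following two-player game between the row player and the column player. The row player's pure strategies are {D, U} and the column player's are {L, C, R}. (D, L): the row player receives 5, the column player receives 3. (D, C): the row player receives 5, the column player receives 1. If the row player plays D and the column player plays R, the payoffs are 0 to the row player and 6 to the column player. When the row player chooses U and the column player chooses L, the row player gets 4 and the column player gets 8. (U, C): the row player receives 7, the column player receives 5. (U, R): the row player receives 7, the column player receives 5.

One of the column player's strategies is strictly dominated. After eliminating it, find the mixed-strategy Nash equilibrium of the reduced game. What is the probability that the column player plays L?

q = 7/8

The column player's strategy C is strictly dominated by L: 3 > 1 and 8 > 5. Eliminate C.
The column player's mix must leave the row player indifferent between D and U.
  the row player's payoff from D: q·5 + (1−q)·0 = 5q
  the row player's payoff from U: q·4 + (1−q)·7 = -3q + 7
  5q = -3q + 7  ⇒  8q = 7  ⇒  q = 7/8.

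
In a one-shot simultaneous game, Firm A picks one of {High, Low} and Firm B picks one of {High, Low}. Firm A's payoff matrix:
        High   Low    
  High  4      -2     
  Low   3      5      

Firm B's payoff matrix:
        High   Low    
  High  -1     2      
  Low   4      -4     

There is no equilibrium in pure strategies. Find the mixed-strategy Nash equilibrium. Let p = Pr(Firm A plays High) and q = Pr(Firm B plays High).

Set Firm B's expected payoff from High equal to that from Low:
  Firm B's payoff to High: p·(-1) + (1−p)·4 = -5p + 4
  Firm B's payoff to Low: p·2 + (1−p)·(-4) = 6p - 4
  -5p + 4 = 6p - 4  ⇒  -11p = -8  ⇒  p = 8/11.
Set Firm A's expected payoff from High equal to that from Low:
  Firm A's expected payoff from High: q·4 + (1−q)·(-2) = 6q - 2
  Firm A's expected payoff from Low: q·3 + (1−q)·5 = -2q + 5
  6q - 2 = -2q + 5  ⇒  8q = 7  ⇒  q = 7/8.

p = 8/11, q = 7/8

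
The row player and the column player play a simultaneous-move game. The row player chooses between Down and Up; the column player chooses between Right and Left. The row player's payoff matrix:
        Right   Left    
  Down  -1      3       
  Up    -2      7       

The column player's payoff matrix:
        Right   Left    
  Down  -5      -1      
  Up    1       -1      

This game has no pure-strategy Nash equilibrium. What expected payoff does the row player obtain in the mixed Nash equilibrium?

The row player's indifference between Down and Up determines the column player's mixing probability q:
  the row player's payoff to Down: q·(-1) + (1−q)·3 = -4q + 3
  the row player's payoff to Up: q·(-2) + (1−q)·7 = -9q + 7
  -4q + 3 = -9q + 7  ⇒  5q = 4  ⇒  q = 4/5.
At equilibrium the row player is indifferent across rows, so the row player's payoff equals the payoff from Down: (4/5)·(-1) + (1/5)·3 = -1/5.

-1/5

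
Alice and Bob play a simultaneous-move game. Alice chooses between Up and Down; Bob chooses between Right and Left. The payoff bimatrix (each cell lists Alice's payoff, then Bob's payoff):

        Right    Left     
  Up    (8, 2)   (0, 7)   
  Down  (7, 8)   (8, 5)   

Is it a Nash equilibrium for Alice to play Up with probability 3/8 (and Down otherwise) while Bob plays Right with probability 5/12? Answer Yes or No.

Given Bob's mix q = 5/12, Alice's payoff from Up is 10/3 but from Down is 91/12. Alice strictly prefers Down, so Alice would not mix.
So the proposed profile is not a Nash equilibrium.

No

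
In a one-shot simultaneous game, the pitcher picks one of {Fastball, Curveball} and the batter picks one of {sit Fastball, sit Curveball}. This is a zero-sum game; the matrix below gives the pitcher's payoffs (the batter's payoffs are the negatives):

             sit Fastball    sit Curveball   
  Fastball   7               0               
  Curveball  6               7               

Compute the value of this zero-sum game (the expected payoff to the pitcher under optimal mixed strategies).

For the pitcher to be willing to mix, the pitcher must be indifferent between Fastball and Curveball, which pins down the batter's mix.
  the pitcher's payoff to Fastball: q·7 + (1−q)·0 = 7q
  the pitcher's payoff to Curveball: q·6 + (1−q)·7 = -q + 7
  7q = -q + 7  ⇒  8q = 7  ⇒  q = 7/8.
The value is the pitcher's expected payoff against this mix (using Fastball): (7/8)·7 + (1/8)·0 = 49/8.

v = 49/8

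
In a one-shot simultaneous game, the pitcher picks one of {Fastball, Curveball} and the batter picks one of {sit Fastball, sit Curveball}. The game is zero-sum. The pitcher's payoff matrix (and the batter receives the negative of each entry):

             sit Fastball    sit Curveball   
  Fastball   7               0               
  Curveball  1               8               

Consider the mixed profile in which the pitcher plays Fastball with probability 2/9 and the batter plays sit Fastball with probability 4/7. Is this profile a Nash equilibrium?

No

Given the pitcher's mix p = 2/9, the batter's payoff from sit Fastball is -7/3 but from sit Curveball is -56/9. The batter strictly prefers sit Fastball, so the batter would not mix.
So the proposed profile is not a Nash equilibrium.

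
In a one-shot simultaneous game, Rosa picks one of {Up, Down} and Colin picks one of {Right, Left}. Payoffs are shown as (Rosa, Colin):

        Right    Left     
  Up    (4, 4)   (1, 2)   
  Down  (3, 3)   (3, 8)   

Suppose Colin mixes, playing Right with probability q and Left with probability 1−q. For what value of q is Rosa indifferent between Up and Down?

q = 2/3

For Rosa to be willing to mix, Rosa must be indifferent between Up and Down, which pins down Colin's mix.
  Rosa's payoff to Up: q·4 + (1−q)·1 = 3q + 1
  Rosa's payoff to Down: q·3 + (1−q)·3 = 3
  3q + 1 = 3  ⇒  3q = 2  ⇒  q = 2/3.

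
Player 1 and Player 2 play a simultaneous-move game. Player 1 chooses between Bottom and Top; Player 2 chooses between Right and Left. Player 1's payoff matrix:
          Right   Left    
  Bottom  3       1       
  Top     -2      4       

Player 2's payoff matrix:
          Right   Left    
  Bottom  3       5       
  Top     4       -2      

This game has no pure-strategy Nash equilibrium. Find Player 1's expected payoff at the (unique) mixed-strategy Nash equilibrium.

7/4

Set Player 1's expected payoff from Bottom equal to that from Top:
  Player 1's payoff from Bottom: q·3 + (1−q)·1 = 2q + 1
  Player 1's payoff from Top: q·(-2) + (1−q)·4 = -6q + 4
  2q + 1 = -6q + 4  ⇒  8q = 3  ⇒  q = 3/8.
At equilibrium Player 1 is indifferent across rows, so Player 1's payoff equals the payoff from Bottom: (3/8)·3 + (5/8)·1 = 7/4.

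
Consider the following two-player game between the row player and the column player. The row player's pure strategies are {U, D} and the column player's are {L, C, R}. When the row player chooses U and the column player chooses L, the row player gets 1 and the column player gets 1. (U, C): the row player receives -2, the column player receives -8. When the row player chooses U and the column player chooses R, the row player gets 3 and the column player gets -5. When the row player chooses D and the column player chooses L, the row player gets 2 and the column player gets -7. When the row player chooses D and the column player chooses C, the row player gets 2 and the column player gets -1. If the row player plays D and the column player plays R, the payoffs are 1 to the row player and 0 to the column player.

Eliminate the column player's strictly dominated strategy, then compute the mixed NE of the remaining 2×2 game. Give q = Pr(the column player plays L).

The column player's strategy C is strictly dominated by R: -5 > -8 and 0 > -1. Eliminate C.
For the row player to be willing to mix, the row player must be indifferent between U and D, which pins down the column player's mix.
  the row player's expected payoff from U: q·1 + (1−q)·3 = -2q + 3
  the row player's expected payoff from D: q·2 + (1−q)·1 = q + 1
  -2q + 3 = q + 1  ⇒  -3q = -2  ⇒  q = 2/3.

q = 2/3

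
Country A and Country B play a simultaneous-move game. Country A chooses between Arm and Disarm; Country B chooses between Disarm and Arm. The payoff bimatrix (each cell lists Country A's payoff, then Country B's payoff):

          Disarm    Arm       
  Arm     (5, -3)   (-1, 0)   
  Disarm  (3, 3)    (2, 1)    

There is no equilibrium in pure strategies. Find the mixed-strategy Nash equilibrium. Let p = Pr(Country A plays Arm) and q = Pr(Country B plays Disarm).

p = 2/5, q = 3/5

Country B's indifference between Disarm and Arm determines Country A's mixing probability p:
  Country B's expected payoff from Disarm: p·(-3) + (1−p)·3 = -6p + 3
  Country B's expected payoff from Arm: p·0 + (1−p)·1 = -p + 1
  -6p + 3 = -p + 1  ⇒  -5p = -2  ⇒  p = 2/5.
For Country A to be willing to mix, Country A must be indifferent between Arm and Disarm, which pins down Country B's mix.
  Country A's payoff to Arm: q·5 + (1−q)·(-1) = 6q - 1
  Country A's payoff to Disarm: q·3 + (1−q)·2 = q + 2
  6q - 1 = q + 2  ⇒  5q = 3  ⇒  q = 3/5.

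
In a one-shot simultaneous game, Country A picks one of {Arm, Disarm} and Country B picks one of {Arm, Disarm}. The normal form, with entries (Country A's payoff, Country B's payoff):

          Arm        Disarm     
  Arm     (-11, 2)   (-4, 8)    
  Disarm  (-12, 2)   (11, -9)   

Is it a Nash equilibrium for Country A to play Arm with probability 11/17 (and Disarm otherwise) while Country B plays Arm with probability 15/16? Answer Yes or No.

Check Country B's indifference given Country A's mix p = 11/17:
  payoff from Arm = 2; payoff from Disarm = 2 — equal.
Check Country A's indifference given Country B's mix q = 15/16:
  payoff from Arm = -169/16; payoff from Disarm = -169/16 — equal.
Both players are indifferent, so neither can profitably deviate.

Yes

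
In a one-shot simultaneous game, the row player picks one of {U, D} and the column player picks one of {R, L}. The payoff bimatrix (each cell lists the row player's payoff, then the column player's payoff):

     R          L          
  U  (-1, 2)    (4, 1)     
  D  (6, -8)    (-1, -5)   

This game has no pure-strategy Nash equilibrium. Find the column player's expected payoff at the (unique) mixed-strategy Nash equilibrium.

-1/2

For the column player to be willing to mix, the column player must be indifferent between R and L, which pins down the row player's mix.
  the column player's payoff from R: p·2 + (1−p)·(-8) = 10p - 8
  the column player's payoff from L: p·1 + (1−p)·(-5) = 6p - 5
  10p - 8 = 6p - 5  ⇒  4p = 3  ⇒  p = 3/4.
At equilibrium the column player is indifferent across columns, so the column player's payoff equals the payoff from R: (3/4)·2 + (1/4)·(-8) = -1/2.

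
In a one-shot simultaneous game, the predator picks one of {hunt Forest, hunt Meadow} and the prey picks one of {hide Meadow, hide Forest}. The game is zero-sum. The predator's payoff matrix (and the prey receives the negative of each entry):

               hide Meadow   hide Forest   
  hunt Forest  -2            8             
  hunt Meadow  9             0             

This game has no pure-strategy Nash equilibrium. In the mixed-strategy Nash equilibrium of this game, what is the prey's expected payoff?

-72/19

Set the prey's expected payoff from hide Meadow equal to that from hide Forest:
  the prey's payoff from hide Meadow: p·2 + (1−p)·(-9) = 11p - 9
  the prey's payoff from hide Forest: p·(-8) + (1−p)·0 = -8p
  11p - 9 = -8p  ⇒  19p = 9  ⇒  p = 9/19.
At equilibrium the prey is indifferent across columns, so the prey's payoff equals the payoff from hide Meadow: (9/19)·2 + (10/19)·(-9) = -72/19.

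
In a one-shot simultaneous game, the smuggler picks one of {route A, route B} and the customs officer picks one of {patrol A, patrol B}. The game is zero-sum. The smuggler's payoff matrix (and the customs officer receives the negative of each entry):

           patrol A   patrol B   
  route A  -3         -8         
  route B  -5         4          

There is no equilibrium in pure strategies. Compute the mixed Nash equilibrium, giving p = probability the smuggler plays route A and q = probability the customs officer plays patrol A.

Set the customs officer's expected payoff from patrol A equal to that from patrol B:
  the customs officer's payoff from patrol A: p·3 + (1−p)·5 = -2p + 5
  the customs officer's payoff from patrol B: p·8 + (1−p)·(-4) = 12p - 4
  -2p + 5 = 12p - 4  ⇒  -14p = -9  ⇒  p = 9/14.
Set the smuggler's expected payoff from route A equal to that from route B:
  the smuggler's payoff from route A: q·(-3) + (1−q)·(-8) = 5q - 8
  the smuggler's payoff from route B: q·(-5) + (1−q)·4 = -9q + 4
  5q - 8 = -9q + 4  ⇒  14q = 12  ⇒  q = 6/7.

p = 9/14, q = 6/7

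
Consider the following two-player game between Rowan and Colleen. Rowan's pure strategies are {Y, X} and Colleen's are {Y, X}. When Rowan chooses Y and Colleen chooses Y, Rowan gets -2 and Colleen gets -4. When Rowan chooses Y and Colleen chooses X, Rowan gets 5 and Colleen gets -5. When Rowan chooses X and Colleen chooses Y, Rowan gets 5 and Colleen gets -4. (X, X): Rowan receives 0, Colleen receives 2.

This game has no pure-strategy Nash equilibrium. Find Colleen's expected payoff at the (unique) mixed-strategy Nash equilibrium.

-4

Set Colleen's expected payoff from Y equal to that from X:
  Colleen's expected payoff from Y: p·(-4) + (1−p)·(-4) = -4
  Colleen's expected payoff from X: p·(-5) + (1−p)·2 = -7p + 2
  -4 = -7p + 2  ⇒  7p = 6  ⇒  p = 6/7.
At equilibrium Colleen is indifferent across columns, so Colleen's payoff equals the payoff from Y: (6/7)·(-4) + (1/7)·(-4) = -4.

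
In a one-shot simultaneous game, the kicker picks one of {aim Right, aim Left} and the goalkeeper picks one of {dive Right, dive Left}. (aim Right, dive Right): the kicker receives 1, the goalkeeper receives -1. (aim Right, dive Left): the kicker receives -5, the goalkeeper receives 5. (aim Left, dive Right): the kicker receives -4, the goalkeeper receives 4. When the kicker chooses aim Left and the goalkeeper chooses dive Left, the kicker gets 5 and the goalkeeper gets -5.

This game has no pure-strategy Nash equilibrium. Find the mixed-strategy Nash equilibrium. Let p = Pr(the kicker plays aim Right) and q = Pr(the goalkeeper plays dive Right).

p = 3/5, q = 2/3

The goalkeeper's indifference between dive Right and dive Left determines the kicker's mixing probability p:
  the goalkeeper's payoff from dive Right: p·(-1) + (1−p)·4 = -5p + 4
  the goalkeeper's payoff from dive Left: p·5 + (1−p)·(-5) = 10p - 5
  -5p + 4 = 10p - 5  ⇒  -15p = -9  ⇒  p = 3/5.
For the kicker to be willing to mix, the kicker must be indifferent between aim Right and aim Left, which pins down the goalkeeper's mix.
  the kicker's payoff from aim Right: q·1 + (1−q)·(-5) = 6q - 5
  the kicker's payoff from aim Left: q·(-4) + (1−q)·5 = -9q + 5
  6q - 5 = -9q + 5  ⇒  15q = 10  ⇒  q = 2/3.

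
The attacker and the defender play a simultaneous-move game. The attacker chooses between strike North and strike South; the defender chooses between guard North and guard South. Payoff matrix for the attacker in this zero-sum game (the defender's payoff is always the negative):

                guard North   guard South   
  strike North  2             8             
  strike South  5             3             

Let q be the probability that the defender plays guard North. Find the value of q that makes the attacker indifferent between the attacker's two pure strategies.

q = 5/8

Set the attacker's expected payoff from strike North equal to that from strike South:
  the attacker's expected payoff from strike North: q·2 + (1−q)·8 = -6q + 8
  the attacker's expected payoff from strike South: q·5 + (1−q)·3 = 2q + 3
  -6q + 8 = 2q + 3  ⇒  -8q = -5  ⇒  q = 5/8.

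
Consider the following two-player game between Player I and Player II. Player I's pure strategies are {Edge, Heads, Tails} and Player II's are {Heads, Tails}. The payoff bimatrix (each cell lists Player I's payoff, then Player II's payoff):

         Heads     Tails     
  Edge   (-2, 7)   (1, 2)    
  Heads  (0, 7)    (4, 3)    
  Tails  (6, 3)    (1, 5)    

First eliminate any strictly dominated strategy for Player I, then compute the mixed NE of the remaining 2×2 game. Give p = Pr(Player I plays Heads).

p = 1/3

Player I's strategy Edge is strictly dominated by Heads: 0 > -2 and 4 > 1. Eliminate Edge.
Set Player II's expected payoff from Heads equal to that from Tails:
  Player II's payoff from Heads: p·7 + (1−p)·3 = 4p + 3
  Player II's payoff from Tails: p·3 + (1−p)·5 = -2p + 5
  4p + 3 = -2p + 5  ⇒  6p = 2  ⇒  p = 1/3.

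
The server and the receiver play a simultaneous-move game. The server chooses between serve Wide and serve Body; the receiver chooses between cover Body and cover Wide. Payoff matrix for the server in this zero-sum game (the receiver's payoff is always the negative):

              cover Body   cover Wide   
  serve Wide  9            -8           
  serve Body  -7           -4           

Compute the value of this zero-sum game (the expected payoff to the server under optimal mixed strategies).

The server's indifference between serve Wide and serve Body determines the receiver's mixing probability q:
  the server's expected payoff from serve Wide: q·9 + (1−q)·(-8) = 17q - 8
  the server's expected payoff from serve Body: q·(-7) + (1−q)·(-4) = -3q - 4
  17q - 8 = -3q - 4  ⇒  20q = 4  ⇒  q = 1/5.
The value is the server's expected payoff against this mix (using serve Wide): (1/5)·9 + (4/5)·(-8) = -23/5.

v = -23/5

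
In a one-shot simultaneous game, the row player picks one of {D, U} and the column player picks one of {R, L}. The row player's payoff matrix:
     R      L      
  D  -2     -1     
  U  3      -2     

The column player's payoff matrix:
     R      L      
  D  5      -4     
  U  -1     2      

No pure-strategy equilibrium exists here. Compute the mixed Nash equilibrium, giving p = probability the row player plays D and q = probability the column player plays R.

For the column player to be willing to mix, the column player must be indifferent between R and L, which pins down the row player's mix.
  the column player's payoff from R: p·5 + (1−p)·(-1) = 6p - 1
  the column player's payoff from L: p·(-4) + (1−p)·2 = -6p + 2
  6p - 1 = -6p + 2  ⇒  12p = 3  ⇒  p = 1/4.
The row player's indifference between D and U determines the column player's mixing probability q:
  the row player's payoff to D: q·(-2) + (1−q)·(-1) = -q - 1
  the row player's payoff to U: q·3 + (1−q)·(-2) = 5q - 2
  -q - 1 = 5q - 2  ⇒  -6q = -1  ⇒  q = 1/6.

p = 1/4, q = 1/6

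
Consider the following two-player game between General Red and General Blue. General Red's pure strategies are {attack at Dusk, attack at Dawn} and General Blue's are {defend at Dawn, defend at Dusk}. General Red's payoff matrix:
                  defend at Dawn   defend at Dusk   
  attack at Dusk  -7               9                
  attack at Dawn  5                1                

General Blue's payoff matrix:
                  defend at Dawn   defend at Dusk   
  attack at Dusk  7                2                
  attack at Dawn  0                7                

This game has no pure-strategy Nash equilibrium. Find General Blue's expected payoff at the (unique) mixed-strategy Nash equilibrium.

For General Blue to be willing to mix, General Blue must be indifferent between defend at Dawn and defend at Dusk, which pins down General Red's mix.
  General Blue's payoff to defend at Dawn: p·7 + (1−p)·0 = 7p
  General Blue's payoff to defend at Dusk: p·2 + (1−p)·7 = -5p + 7
  7p = -5p + 7  ⇒  12p = 7  ⇒  p = 7/12.
At equilibrium General Blue is indifferent across columns, so General Blue's payoff equals the payoff from defend at Dawn: (7/12)·7 + (5/12)·0 = 49/12.

49/12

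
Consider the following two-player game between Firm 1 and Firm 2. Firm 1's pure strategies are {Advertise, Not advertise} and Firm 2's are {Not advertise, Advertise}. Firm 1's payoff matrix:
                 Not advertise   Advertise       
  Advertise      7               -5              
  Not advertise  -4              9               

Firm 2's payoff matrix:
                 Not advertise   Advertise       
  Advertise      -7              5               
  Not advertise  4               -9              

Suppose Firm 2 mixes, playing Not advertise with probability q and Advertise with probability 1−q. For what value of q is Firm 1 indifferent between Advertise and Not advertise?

q = 14/25

Firm 2's mix must leave Firm 1 indifferent between Advertise and Not advertise.
  Firm 1's expected payoff from Advertise: q·7 + (1−q)·(-5) = 12q - 5
  Firm 1's expected payoff from Not advertise: q·(-4) + (1−q)·9 = -13q + 9
  12q - 5 = -13q + 9  ⇒  25q = 14  ⇒  q = 14/25.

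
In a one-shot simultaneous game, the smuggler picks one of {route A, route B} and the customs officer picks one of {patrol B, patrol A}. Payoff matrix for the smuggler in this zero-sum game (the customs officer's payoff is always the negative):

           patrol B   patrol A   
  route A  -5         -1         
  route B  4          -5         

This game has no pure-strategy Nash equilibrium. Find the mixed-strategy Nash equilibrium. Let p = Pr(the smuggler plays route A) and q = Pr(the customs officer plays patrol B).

Set the customs officer's expected payoff from patrol B equal to that from patrol A:
  the customs officer's payoff from patrol B: p·5 + (1−p)·(-4) = 9p - 4
  the customs officer's payoff from patrol A: p·1 + (1−p)·5 = -4p + 5
  9p - 4 = -4p + 5  ⇒  13p = 9  ⇒  p = 9/13.
For the smuggler to be willing to mix, the smuggler must be indifferent between route A and route B, which pins down the customs officer's mix.
  the smuggler's payoff to route A: q·(-5) + (1−q)·(-1) = -4q - 1
  the smuggler's payoff to route B: q·4 + (1−q)·(-5) = 9q - 5
  -4q - 1 = 9q - 5  ⇒  -13q = -4  ⇒  q = 4/13.

p = 9/13, q = 4/13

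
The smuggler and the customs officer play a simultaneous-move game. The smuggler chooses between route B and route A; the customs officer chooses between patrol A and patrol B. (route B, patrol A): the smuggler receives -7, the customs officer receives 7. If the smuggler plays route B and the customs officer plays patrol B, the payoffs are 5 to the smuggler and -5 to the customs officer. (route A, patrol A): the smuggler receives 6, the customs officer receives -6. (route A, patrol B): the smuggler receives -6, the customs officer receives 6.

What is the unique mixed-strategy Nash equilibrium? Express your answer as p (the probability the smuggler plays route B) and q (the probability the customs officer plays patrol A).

The customs officer's indifference between patrol A and patrol B determines the smuggler's mixing probability p:
  the customs officer's payoff to patrol A: p·7 + (1−p)·(-6) = 13p - 6
  the customs officer's payoff to patrol B: p·(-5) + (1−p)·6 = -11p + 6
  13p - 6 = -11p + 6  ⇒  24p = 12  ⇒  p = 1/2.
Set the smuggler's expected payoff from route B equal to that from route A:
  the smuggler's payoff to route B: q·(-7) + (1−q)·5 = -12q + 5
  the smuggler's payoff to route A: q·6 + (1−q)·(-6) = 12q - 6
  -12q + 5 = 12q - 6  ⇒  -24q = -11  ⇒  q = 11/24.

p = 1/2, q = 11/24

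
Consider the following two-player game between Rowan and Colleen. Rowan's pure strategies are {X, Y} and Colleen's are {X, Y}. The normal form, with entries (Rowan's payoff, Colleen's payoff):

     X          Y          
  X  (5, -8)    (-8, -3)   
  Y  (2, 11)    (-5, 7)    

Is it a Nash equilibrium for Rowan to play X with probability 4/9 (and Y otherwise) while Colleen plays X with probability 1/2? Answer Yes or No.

Check Colleen's indifference given Rowan's mix p = 4/9:
  payoff from X = 23/9; payoff from Y = 23/9 — equal.
Check Rowan's indifference given Colleen's mix q = 1/2:
  payoff from X = -3/2; payoff from Y = -3/2 — equal.
Both players are indifferent, so neither can profitably deviate.

Yes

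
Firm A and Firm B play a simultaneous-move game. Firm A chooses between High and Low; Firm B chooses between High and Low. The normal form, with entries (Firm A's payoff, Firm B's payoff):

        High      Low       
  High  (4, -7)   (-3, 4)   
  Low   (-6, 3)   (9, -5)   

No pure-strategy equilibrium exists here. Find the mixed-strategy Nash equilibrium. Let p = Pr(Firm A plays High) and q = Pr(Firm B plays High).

For Firm B to be willing to mix, Firm B must be indifferent between High and Low, which pins down Firm A's mix.
  Firm B's payoff to High: p·(-7) + (1−p)·3 = -10p + 3
  Firm B's payoff to Low: p·4 + (1−p)·(-5) = 9p - 5
  -10p + 3 = 9p - 5  ⇒  -19p = -8  ⇒  p = 8/19.
Set Firm A's expected payoff from High equal to that from Low:
  Firm A's payoff from High: q·4 + (1−q)·(-3) = 7q - 3
  Firm A's payoff from Low: q·(-6) + (1−q)·9 = -15q + 9
  7q - 3 = -15q + 9  ⇒  22q = 12  ⇒  q = 6/11.

p = 8/19, q = 6/11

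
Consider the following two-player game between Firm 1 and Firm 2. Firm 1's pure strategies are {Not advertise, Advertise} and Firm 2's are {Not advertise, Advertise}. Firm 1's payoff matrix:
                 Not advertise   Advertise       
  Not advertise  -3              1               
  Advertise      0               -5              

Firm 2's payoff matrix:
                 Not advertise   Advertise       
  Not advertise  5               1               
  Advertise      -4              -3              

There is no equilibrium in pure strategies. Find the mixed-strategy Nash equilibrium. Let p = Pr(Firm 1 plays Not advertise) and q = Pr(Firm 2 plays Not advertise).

p = 1/5, q = 2/3

In a mixed equilibrium Firm 2 is indifferent between Not advertise and Advertise; this condition fixes p.
  Firm 2's payoff to Not advertise: p·5 + (1−p)·(-4) = 9p - 4
  Firm 2's payoff to Advertise: p·1 + (1−p)·(-3) = 4p - 3
  9p - 4 = 4p - 3  ⇒  5p = 1  ⇒  p = 1/5.
Set Firm 1's expected payoff from Not advertise equal to that from Advertise:
  Firm 1's expected payoff from Not advertise: q·(-3) + (1−q)·1 = -4q + 1
  Firm 1's expected payoff from Advertise: q·0 + (1−q)·(-5) = 5q - 5
  -4q + 1 = 5q - 5  ⇒  -9q = -6  ⇒  q = 2/3.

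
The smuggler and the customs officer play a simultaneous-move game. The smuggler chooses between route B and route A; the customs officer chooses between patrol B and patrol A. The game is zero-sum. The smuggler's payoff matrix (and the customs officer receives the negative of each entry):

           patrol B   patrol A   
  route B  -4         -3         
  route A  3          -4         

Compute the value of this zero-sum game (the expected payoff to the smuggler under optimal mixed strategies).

The customs officer's mix must leave the smuggler indifferent between route B and route A.
  the smuggler's expected payoff from route B: q·(-4) + (1−q)·(-3) = -q - 3
  the smuggler's expected payoff from route A: q·3 + (1−q)·(-4) = 7q - 4
  -q - 3 = 7q - 4  ⇒  -8q = -1  ⇒  q = 1/8.
The value is the smuggler's expected payoff against this mix (using route B): (1/8)·(-4) + (7/8)·(-3) = -25/8.

v = -25/8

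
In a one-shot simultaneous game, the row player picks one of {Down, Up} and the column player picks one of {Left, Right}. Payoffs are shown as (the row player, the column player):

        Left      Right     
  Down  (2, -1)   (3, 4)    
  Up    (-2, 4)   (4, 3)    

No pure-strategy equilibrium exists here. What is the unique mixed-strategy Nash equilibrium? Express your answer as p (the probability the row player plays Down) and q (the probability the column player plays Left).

p = 1/6, q = 1/5

For the column player to be willing to mix, the column player must be indifferent between Left and Right, which pins down the row player's mix.
  the column player's payoff from Left: p·(-1) + (1−p)·4 = -5p + 4
  the column player's payoff from Right: p·4 + (1−p)·3 = p + 3
  -5p + 4 = p + 3  ⇒  -6p = -1  ⇒  p = 1/6.
Set the row player's expected payoff from Down equal to that from Up:
  the row player's payoff from Down: q·2 + (1−q)·3 = -q + 3
  the row player's payoff from Up: q·(-2) + (1−q)·4 = -6q + 4
  -q + 3 = -6q + 4  ⇒  5q = 1  ⇒  q = 1/5.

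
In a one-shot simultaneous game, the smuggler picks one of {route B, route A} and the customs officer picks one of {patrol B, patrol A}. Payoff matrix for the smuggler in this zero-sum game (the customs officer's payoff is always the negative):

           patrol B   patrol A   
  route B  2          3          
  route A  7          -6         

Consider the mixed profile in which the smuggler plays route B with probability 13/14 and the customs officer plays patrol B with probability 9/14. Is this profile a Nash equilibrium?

Check the customs officer's indifference given the smuggler's mix p = 13/14:
  payoff from patrol B = -33/14; payoff from patrol A = -33/14 — equal.
Check the smuggler's indifference given the customs officer's mix q = 9/14:
  payoff from route B = 33/14; payoff from route A = 33/14 — equal.
Both players are indifferent, so neither can profitably deviate.

Yes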